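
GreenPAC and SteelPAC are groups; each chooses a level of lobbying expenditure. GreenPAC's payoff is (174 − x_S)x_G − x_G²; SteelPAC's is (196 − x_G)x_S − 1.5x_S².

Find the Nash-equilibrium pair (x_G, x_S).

Expanding GreenPAC's payoff: 174x_G − x_Sx_G − x_G².
∂π/∂x_G = 174 − x_S − 2x_G = 0, so x_G = 87 − 0.5x_S.
Likewise for SteelPAC: x_S = 196/3 − (1/3)x_G.
Solving the two reaction functions simultaneously: (1 − (−0.5)(−1/3))x_G = 87 − 0.5·(196/3), so (5/6)x_G = 163/3 and x_G = 65.2.
Then x_S = 196/3 − (1/3)·65.2 = 43.6.

65.2, 43.6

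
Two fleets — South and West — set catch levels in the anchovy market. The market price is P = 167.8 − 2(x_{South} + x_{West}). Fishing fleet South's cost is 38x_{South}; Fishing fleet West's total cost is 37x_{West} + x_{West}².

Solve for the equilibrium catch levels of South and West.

Fishing fleet South's profit: π = x_{South}(167.8 − 2(x_{South} + x_{West})) − 38x_{South}.
∂π/∂x_{South} = 129.8 − 4x_{South} − 2x_{West} = 0, so x_{South} = 32.45 − 0.5x_{West}.
For West: ∂π/∂x_{West} = 130.8 − 6x_{West} − 2x_{South} = 0 ⇒ x_{West} = 21.8 − (1/3)x_{South}.
Substituting the second reaction function into the first: x_{South} = 32.45 − 0.5(21.8 − (1/3)x_{South}), which gives (5/6)x_{South} = 21.55 ⇒ x_{South} = 25.86.
Then x_{West} = 21.8 − (1/3)·25.86 = 13.18.

25.86, 13.18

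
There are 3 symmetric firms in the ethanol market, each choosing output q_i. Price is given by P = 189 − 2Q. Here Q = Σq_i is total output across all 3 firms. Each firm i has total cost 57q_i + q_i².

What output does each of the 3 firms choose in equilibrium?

A representative firm's profit is π_i = q_i(189 − 2Q) − 57q_i − q_i², with Q = q_i + Σ_{j≠i} q_j.
First-order condition: 132 − 6q_i − 2Σ_{j≠i} q_j = 0.
In a symmetric equilibrium every firm chooses the same q, so Σ_{j≠i} q_j = 2q. The condition becomes 132 − 10q = 0, giving q = 132/10 = 13.2.

13.2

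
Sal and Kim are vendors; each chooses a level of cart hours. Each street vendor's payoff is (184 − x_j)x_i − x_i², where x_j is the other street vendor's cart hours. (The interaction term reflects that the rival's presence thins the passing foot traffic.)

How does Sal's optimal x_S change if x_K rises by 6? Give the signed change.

Sal's payoff is (184 − x_K)x_S − x_S².
∂π/∂x_S = 184 − x_K − 2x_S = 0, so x_S = 92 − 0.5x_K.
The reaction-function slope is −0.5, so a 6-unit rise in x_K moves x_S by −0.5 × 6 = −3. Sal's best response falls — the actions are strategic substitutes.

-3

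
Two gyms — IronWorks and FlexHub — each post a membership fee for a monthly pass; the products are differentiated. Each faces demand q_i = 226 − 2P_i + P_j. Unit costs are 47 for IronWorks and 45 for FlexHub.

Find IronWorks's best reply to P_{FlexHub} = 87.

101.75

IronWorks's profit: π = (P_{IronWorks} − 47)(226 − 2P_{IronWorks} + P_{FlexHub}).
∂π/∂P_{IronWorks} = 320 − 4P_{IronWorks} + P_{FlexHub} = 0 ⇒ P_{IronWorks} = 80 + 0.25P_{FlexHub}.
At P_{FlexHub} = 87: P_{IronWorks} = 80 + 0.25·87 = 101.75.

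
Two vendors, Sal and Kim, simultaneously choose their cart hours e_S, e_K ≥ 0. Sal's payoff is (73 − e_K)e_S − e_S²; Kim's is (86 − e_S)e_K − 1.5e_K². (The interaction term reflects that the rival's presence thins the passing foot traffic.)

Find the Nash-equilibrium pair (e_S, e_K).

Expanding Sal's payoff: 73e_S − e_Ke_S − e_S².
∂π/∂e_S = 73 − e_K − 2e_S = 0, so e_S = 36.5 − 0.5e_K.
Likewise for Kim: e_K = 86/3 − (1/3)e_S.
Solving the two reaction functions simultaneously: (1 − (−0.5)(−1/3))e_S = 36.5 − 0.5·(86/3), so (5/6)e_S = 133/6 and e_S = 26.6.
Then e_K = 86/3 − (1/3)·26.6 = 19.8.

26.6, 19.8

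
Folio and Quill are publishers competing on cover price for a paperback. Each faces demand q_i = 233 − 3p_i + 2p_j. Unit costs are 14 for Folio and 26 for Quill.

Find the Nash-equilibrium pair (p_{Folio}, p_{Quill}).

Folio's profit: π = (p_{Folio} − 14)(233 − 3p_{Folio} + 2p_{Quill}).
∂π/∂p_{Folio} = 275 − 6p_{Folio} + 2p_{Quill} = 0 ⇒ p_{Folio} = 275/6 + (1/3)p_{Quill}.
Similarly p_{Quill} = 311/6 + (1/3)p_{Folio}.
Solving the two reaction functions simultaneously: (1 − (1/3)(1/3))p_{Folio} = 275/6 + (1/3)·(311/6), so (8/9)p_{Folio} = 568/9 and p_{Folio} = 71.
Then p_{Quill} = 311/6 + (1/3)·71 = 75.5.

71, 75.5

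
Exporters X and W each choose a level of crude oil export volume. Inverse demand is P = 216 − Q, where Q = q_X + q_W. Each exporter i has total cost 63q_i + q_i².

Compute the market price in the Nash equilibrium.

154.8

Exporter X's profit: π = q_X(216 − (q_X + q_W)) − 63q_X − q_X².
∂π/∂q_X = 153 − 4q_X − q_W = 0, so q_X = 38.25 − 0.25q_W.
The game is symmetric, so in equilibrium q_W = q_X: the reaction function gives 1.25q_X = 38.25, hence q_X = 30.6.
Equilibrium price: P = 216 − 61.2 = 154.8.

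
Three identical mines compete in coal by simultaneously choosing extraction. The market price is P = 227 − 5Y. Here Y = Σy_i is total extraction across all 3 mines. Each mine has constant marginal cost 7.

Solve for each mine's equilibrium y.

A representative mine's profit is π_i = y_i(227 − 5Y) − 7y_i, with Y = y_i + Σ_{j≠i} y_j.
First-order condition: 220 − 10y_i − 5Σ_{j≠i} y_j = 0.
Imposing symmetry (y_j = y for all j) turns Σ_{j≠i} y_j into 2y, so 220 = 20y and y = 11.

11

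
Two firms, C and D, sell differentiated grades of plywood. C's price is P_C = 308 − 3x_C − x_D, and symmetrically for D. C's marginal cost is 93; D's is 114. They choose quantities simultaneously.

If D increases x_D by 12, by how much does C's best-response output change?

Firm C's profit: π = x_C(308 − 3x_C − x_D) − 93x_C.
∂π/∂x_C = 215 − 6x_C − x_D = 0 ⇒ x_C = 215/6 − (1/6)x_D.
The reaction-function slope is −1/6, so a 12-unit rise in x_D moves x_C by −1/6 × 12 = −2. C's best response falls — the actions are strategic substitutes.

-2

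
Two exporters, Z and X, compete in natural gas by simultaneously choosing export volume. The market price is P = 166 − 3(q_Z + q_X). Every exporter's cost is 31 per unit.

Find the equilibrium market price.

Exporter Z's profit: π = q_Z(166 − 3(q_Z + q_X)) − 31q_Z.
∂π/∂q_Z = 135 − 6q_Z − 3q_X = 0, so q_Z = 22.5 − 0.5q_X.
The game is symmetric, so in equilibrium q_X = q_Z: the reaction function gives 1.5q_Z = 22.5, hence q_Z = 15.
Equilibrium price: P = 166 − 3·30 = 76.

76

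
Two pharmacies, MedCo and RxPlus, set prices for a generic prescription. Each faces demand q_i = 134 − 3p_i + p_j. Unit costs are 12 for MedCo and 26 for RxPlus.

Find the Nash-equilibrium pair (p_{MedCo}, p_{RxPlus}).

35.2, 41.2

MedCo's profit: π = (p_{MedCo} − 12)(134 − 3p_{MedCo} + p_{RxPlus}).
∂π/∂p_{MedCo} = 170 − 6p_{MedCo} + p_{RxPlus} = 0 ⇒ p_{MedCo} = 85/3 + (1/6)p_{RxPlus}.
Similarly p_{RxPlus} = 106/3 + (1/6)p_{MedCo}.
Solving the two reaction functions simultaneously: (1 − (1/6)(1/6))p_{MedCo} = 85/3 + (1/6)·(106/3), so (35/36)p_{MedCo} = 308/9 and p_{MedCo} = 35.2.
Then p_{RxPlus} = 106/3 + (1/6)·35.2 = 41.2.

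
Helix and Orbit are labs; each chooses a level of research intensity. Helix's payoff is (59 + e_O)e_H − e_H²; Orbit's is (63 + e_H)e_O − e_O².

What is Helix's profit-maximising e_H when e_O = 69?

Expanding Helix's payoff: 59e_H + e_Oe_H − e_H².
∂π/∂e_H = 59 + e_O − 2e_H = 0, so e_H = 29.5 + 0.5e_O.
At e_O = 69: e_H = 29.5 + 0.5·69 = 64.

64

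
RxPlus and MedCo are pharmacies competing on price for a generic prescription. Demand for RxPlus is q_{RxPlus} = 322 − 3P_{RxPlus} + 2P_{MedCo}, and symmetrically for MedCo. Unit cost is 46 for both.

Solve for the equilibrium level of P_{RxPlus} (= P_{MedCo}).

RxPlus's profit: π = (P_{RxPlus} − 46)(322 − 3P_{RxPlus} + 2P_{MedCo}).
∂π/∂P_{RxPlus} = 460 − 6P_{RxPlus} + 2P_{MedCo} = 0 ⇒ P_{RxPlus} = 230/3 + (1/3)P_{MedCo}.
The game is symmetric, so in equilibrium P_{MedCo} = P_{RxPlus}: the reaction function gives (2/3)P_{RxPlus} = 230/3, hence P_{RxPlus} = 115.

115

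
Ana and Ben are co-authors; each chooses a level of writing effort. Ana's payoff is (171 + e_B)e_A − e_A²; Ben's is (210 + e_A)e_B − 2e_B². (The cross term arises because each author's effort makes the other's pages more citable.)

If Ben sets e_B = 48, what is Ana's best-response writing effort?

Expanding Ana's payoff: 171e_A + e_Be_A − e_A².
∂π/∂e_A = 171 + e_B − 2e_A = 0, so e_A = 85.5 + 0.5e_B.
At e_B = 48: e_A = 85.5 + 0.5·48 = 109.5.

109.5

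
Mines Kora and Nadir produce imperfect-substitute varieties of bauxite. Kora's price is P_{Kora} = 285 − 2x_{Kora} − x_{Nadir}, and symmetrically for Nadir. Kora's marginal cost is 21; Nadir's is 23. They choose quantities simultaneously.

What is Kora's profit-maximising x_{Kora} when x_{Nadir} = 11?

63.25

Mine Kora's profit: π = x_{Kora}(285 − 2x_{Kora} − x_{Nadir}) − 21x_{Kora}.
∂π/∂x_{Kora} = 264 − 4x_{Kora} − x_{Nadir} = 0 ⇒ x_{Kora} = 66 − 0.25x_{Nadir}.
At x_{Nadir} = 11: x_{Kora} = 66 − 0.25·11 = 63.25.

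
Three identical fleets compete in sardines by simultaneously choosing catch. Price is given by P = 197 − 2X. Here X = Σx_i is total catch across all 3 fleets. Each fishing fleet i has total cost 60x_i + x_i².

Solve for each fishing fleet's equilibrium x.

13.7

A representative fishing fleet's profit is π_i = x_i(197 − 2X) − 60x_i − x_i², with X = x_i + Σ_{j≠i} x_j.
First-order condition: 137 − 6x_i − 2Σ_{j≠i} x_j = 0.
With identical fishing fleets, set every x_j = x: then 137 − 6x − 4x = 0, i.e. x = 137/10 = 13.7.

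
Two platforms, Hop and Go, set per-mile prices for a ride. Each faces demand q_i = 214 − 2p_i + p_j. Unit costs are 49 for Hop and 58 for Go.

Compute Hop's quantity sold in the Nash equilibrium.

Hop's profit: π = (p_{Hop} − 49)(214 − 2p_{Hop} + p_{Go}).
∂π/∂p_{Hop} = 312 − 4p_{Hop} + p_{Go} = 0 ⇒ p_{Hop} = 78 + 0.25p_{Go}.
Similarly p_{Go} = 82.5 + 0.25p_{Hop}.
Solving the two reaction functions simultaneously: (1 − (0.25)(0.25))p_{Hop} = 78 + 0.25·82.5, so 0.9375p_{Hop} = 98.625 and p_{Hop} = 105.2.
Then p_{Go} = 82.5 + 0.25·105.2 = 108.8.
q_{Hop} = 214 − 2·105.2 + 108.8 = 112.4.

112.4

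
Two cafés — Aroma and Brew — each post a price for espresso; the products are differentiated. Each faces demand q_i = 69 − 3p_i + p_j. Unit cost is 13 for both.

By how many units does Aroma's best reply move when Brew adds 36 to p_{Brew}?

6

Aroma's profit: π = (p_{Aroma} − 13)(69 − 3p_{Aroma} + p_{Brew}).
∂π/∂p_{Aroma} = 108 − 6p_{Aroma} + p_{Brew} = 0 ⇒ p_{Aroma} = 18 + (1/6)p_{Brew}.
The reaction-function slope is 1/6, so a 36-unit rise in p_{Brew} moves p_{Aroma} by 1/6 × 36 = 6. Aroma's best response rises — the actions are strategic complements.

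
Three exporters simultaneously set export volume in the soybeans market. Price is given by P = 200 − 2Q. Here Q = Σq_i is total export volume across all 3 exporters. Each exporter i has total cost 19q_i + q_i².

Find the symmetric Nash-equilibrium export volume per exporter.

A representative exporter's profit is π_i = q_i(200 − 2Q) − 19q_i − q_i², with Q = q_i + Σ_{j≠i} q_j.
First-order condition: 181 − 6q_i − 2Σ_{j≠i} q_j = 0.
Imposing symmetry (q_j = q for all j) turns Σ_{j≠i} q_j into 2q, so 181 = 10q and q = 18.1.

18.1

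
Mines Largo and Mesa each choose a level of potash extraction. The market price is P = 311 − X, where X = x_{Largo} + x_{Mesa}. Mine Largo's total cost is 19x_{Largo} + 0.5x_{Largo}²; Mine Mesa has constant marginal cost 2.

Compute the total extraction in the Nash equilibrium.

Mine Largo's profit: π = x_{Largo}(311 − (x_{Largo} + x_{Mesa})) − 19x_{Largo} − 0.5x_{Largo}².
∂π/∂x_{Largo} = 292 − 3x_{Largo} − x_{Mesa} = 0, so x_{Largo} = 292/3 − (1/3)x_{Mesa}.
For Mesa: ∂π/∂x_{Mesa} = 309 − 2x_{Mesa} − x_{Largo} = 0 ⇒ x_{Mesa} = 154.5 − 0.5x_{Largo}.
Plugging x_{Mesa} into Largo's best response: x_{Largo} = 292/3 − (1/3)(154.5 − 0.5x_{Largo}) ⇒ (5/6)x_{Largo} = 275/6, so x_{Largo} = 55.
Then x_{Mesa} = 154.5 − 0.5·55 = 127.
Total extraction: 55 + 127 = 182.

182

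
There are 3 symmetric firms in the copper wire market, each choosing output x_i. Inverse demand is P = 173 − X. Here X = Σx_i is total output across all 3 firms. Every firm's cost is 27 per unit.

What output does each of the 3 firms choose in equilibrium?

A representative firm's profit is π_i = x_i(173 − X) − 27x_i, with X = x_i + Σ_{j≠i} x_j.
First-order condition: 146 − 2x_i − Σ_{j≠i} x_j = 0.
With identical firms, set every x_j = x: then 146 − 2x − 2x = 0, i.e. x = 146/4 = 36.5.

36.5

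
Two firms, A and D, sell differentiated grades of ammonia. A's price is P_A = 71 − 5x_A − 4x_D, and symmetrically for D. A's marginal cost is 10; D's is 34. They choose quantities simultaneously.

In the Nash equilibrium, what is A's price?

37.5

Firm A's profit: π = x_A(71 − 5x_A − 4x_D) − 10x_A.
∂π/∂x_A = 61 − 10x_A − 4x_D = 0 ⇒ x_A = 6.1 − 0.4x_D.
Similarly x_D = 3.7 − 0.4x_A.
Solving the two reaction functions simultaneously: (1 − (−0.4)(−0.4))x_A = 6.1 − 0.4·3.7, so 0.84x_A = 4.62 and x_A = 5.5.
Then x_D = 3.7 − 0.4·5.5 = 1.5.
P_A = 71 − 5·5.5 − 4·1.5 = 37.5.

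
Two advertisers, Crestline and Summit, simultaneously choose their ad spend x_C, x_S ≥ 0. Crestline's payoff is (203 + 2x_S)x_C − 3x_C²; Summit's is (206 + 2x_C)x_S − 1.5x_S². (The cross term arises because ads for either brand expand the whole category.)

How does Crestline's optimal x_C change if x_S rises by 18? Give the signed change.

Expanding Crestline's payoff: 203x_C + 2x_Sx_C − 3x_C².
∂π/∂x_C = 203 + 2x_S − 6x_C = 0, so x_C = 203/6 + (1/3)x_S.
The reaction-function slope is 1/3, so an 18-unit rise in x_S moves x_C by 1/3 × 18 = 6. Crestline's best response rises — the actions are strategic complements.

6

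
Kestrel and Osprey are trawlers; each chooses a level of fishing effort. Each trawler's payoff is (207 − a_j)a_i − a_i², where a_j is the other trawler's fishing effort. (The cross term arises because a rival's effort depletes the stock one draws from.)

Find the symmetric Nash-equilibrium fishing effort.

69

Kestrel's payoff is (207 − a_O)a_K − a_K².
∂π/∂a_K = 207 − a_O − 2a_K = 0, so a_K = 103.5 − 0.5a_O.
Setting a_K = a_O in the reaction function: a_K = 103.5 − 0.5a_K, so a_K = 103.5 / 1.5 = 69.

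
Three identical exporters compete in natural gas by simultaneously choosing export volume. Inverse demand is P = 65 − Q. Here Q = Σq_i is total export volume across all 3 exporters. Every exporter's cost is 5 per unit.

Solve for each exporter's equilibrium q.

15

A representative exporter's profit is π_i = q_i(65 − Q) − 5q_i, with Q = q_i + Σ_{j≠i} q_j.
First-order condition: 60 − 2q_i − Σ_{j≠i} q_j = 0.
Imposing symmetry (q_j = q for all j) turns Σ_{j≠i} q_j into 2q, so 60 = 4q and q = 15.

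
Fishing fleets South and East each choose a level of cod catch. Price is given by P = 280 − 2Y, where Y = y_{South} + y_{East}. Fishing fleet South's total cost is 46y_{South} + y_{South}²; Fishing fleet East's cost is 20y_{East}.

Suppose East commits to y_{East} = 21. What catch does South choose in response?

Fishing fleet South's profit: π = y_{South}(280 − 2(y_{South} + y_{East})) − 46y_{South} − y_{South}².
∂π/∂y_{South} = 234 − 6y_{South} − 2y_{East} = 0, so y_{South} = 39 − (1/3)y_{East}.
At y_{East} = 21: y_{South} = 39 − (1/3)·21 = 32.

32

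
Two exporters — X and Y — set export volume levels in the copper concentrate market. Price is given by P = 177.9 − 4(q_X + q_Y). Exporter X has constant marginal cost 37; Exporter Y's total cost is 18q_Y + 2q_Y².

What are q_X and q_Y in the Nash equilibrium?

Exporter X's profit: π = q_X(177.9 − 4(q_X + q_Y)) − 37q_X.
∂π/∂q_X = 140.9 − 8q_X − 4q_Y = 0, so q_X = 17.6125 − 0.5q_Y.
For Y: ∂π/∂q_Y = 159.9 − 12q_Y − 4q_X = 0 ⇒ q_Y = 13.325 − (1/3)q_X.
Substituting the second reaction function into the first: q_X = 17.6125 − 0.5(13.325 − (1/3)q_X), which gives (5/6)q_X = 10.95 ⇒ q_X = 13.14.
Then q_Y = 13.325 − (1/3)·13.14 = 8.945.

13.14, 8.945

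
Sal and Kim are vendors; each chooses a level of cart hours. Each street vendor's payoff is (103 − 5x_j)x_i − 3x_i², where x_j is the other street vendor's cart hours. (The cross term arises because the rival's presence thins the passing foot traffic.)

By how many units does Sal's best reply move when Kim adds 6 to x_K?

Sal's payoff is (103 − 5x_K)x_S − 3x_S².
∂π/∂x_S = 103 − 5x_K − 6x_S = 0, so x_S = 103/6 − (5/6)x_K.
The reaction-function slope is −5/6, so a 6-unit rise in x_K moves x_S by −5/6 × 6 = −5. Sal's best response falls — the actions are strategic substitutes.

-5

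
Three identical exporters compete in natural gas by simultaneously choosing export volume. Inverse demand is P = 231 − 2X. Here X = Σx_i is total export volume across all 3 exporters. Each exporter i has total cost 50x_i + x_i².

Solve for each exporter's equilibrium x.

18.1

A representative exporter's profit is π_i = x_i(231 − 2X) − 50x_i − x_i², with X = x_i + Σ_{j≠i} x_j.
First-order condition: 181 − 6x_i − 2Σ_{j≠i} x_j = 0.
In a symmetric equilibrium every exporter chooses the same x, so Σ_{j≠i} x_j = 2x. The condition becomes 181 − 10x = 0, giving x = 181/10 = 18.1.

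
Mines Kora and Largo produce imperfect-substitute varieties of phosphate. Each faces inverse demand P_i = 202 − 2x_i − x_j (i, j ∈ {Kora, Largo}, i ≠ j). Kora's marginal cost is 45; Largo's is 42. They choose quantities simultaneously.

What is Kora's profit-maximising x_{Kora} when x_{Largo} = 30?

Mine Kora's profit: π = x_{Kora}(202 − 2x_{Kora} − x_{Largo}) − 45x_{Kora}.
∂π/∂x_{Kora} = 157 − 4x_{Kora} − x_{Largo} = 0 ⇒ x_{Kora} = 39.25 − 0.25x_{Largo}.
At x_{Largo} = 30: x_{Kora} = 39.25 − 0.25·30 = 31.75.

31.75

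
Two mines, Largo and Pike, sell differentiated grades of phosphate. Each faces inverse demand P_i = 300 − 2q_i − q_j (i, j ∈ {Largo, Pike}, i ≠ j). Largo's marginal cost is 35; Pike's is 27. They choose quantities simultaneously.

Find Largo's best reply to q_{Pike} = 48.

54.25

Mine Largo's profit: π = q_{Largo}(300 − 2q_{Largo} − q_{Pike}) − 35q_{Largo}.
∂π/∂q_{Largo} = 265 − 4q_{Largo} − q_{Pike} = 0 ⇒ q_{Largo} = 66.25 − 0.25q_{Pike}.
At q_{Pike} = 48: q_{Largo} = 66.25 − 0.25·48 = 54.25.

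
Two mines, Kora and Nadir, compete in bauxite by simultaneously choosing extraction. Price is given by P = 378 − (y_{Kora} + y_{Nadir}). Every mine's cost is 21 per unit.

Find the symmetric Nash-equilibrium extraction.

119

Mine Kora's profit: π = y_{Kora}(378 − (y_{Kora} + y_{Nadir})) − 21y_{Kora}.
∂π/∂y_{Kora} = 357 − 2y_{Kora} − y_{Nadir} = 0, so y_{Kora} = 178.5 − 0.5y_{Nadir}.
Setting y_{Kora} = y_{Nadir} in the reaction function: y_{Kora} = 178.5 − 0.5y_{Kora}, so y_{Kora} = 178.5 / 1.5 = 119.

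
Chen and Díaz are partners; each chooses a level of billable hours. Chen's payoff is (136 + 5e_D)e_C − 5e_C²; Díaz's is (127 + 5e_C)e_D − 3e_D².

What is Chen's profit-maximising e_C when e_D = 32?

Expanding Chen's payoff: 136e_C + 5e_De_C − 5e_C².
∂π/∂e_C = 136 + 5e_D − 10e_C = 0, so e_C = 13.6 + 0.5e_D.
At e_D = 32: e_C = 13.6 + 0.5·32 = 29.6.

29.6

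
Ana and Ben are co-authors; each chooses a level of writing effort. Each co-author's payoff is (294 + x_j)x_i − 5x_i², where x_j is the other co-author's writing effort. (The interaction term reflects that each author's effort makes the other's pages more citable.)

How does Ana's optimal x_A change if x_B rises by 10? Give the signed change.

Ana's payoff is (294 + x_B)x_A − 5x_A².
∂π/∂x_A = 294 + x_B − 10x_A = 0, so x_A = 29.4 + 0.1x_B.
The reaction-function slope is 0.1, so a 10-unit rise in x_B moves x_A by 0.1 × 10 = 1. Ana's best response rises — the actions are strategic complements.

1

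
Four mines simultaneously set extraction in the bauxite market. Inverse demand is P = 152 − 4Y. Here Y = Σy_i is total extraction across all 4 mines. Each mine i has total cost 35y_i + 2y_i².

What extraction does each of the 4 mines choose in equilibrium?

4.875

A representative mine's profit is π_i = y_i(152 − 4Y) − 35y_i − 2y_i², with Y = y_i + Σ_{j≠i} y_j.
First-order condition: 117 − 12y_i − 4Σ_{j≠i} y_j = 0.
In a symmetric equilibrium every mine chooses the same y, so Σ_{j≠i} y_j = 3y. The condition becomes 117 − 24y = 0, giving y = 117/24 = 4.875.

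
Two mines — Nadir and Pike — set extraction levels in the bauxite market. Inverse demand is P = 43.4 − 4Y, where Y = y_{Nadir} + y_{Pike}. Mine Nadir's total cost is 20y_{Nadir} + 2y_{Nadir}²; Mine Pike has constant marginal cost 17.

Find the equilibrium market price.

Mine Nadir's profit: π = y_{Nadir}(43.4 − 4(y_{Nadir} + y_{Pike})) − 20y_{Nadir} − 2y_{Nadir}².
∂π/∂y_{Nadir} = 23.4 − 12y_{Nadir} − 4y_{Pike} = 0, so y_{Nadir} = 1.95 − (1/3)y_{Pike}.
For Pike: ∂π/∂y_{Pike} = 26.4 − 8y_{Pike} − 4y_{Nadir} = 0 ⇒ y_{Pike} = 3.3 − 0.5y_{Nadir}.
Solving the two reaction functions simultaneously: (1 − (−1/3)(−0.5))y_{Nadir} = 1.95 − (1/3)·3.3, so (5/6)y_{Nadir} = 0.85 and y_{Nadir} = 1.02.
Then y_{Pike} = 3.3 − 0.5·1.02 = 2.79.
Equilibrium price: P = 43.4 − 4·3.81 = 28.16.

28.16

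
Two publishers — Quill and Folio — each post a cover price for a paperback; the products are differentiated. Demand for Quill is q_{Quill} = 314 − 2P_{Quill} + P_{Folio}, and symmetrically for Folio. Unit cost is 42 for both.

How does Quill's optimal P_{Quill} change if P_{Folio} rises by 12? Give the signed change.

3

Quill's profit: π = (P_{Quill} − 42)(314 − 2P_{Quill} + P_{Folio}).
∂π/∂P_{Quill} = 398 − 4P_{Quill} + P_{Folio} = 0 ⇒ P_{Quill} = 99.5 + 0.25P_{Folio}.
The reaction-function slope is 0.25, so a 12-unit rise in P_{Folio} moves P_{Quill} by 0.25 × 12 = 3. Quill's best response rises — the actions are strategic complements.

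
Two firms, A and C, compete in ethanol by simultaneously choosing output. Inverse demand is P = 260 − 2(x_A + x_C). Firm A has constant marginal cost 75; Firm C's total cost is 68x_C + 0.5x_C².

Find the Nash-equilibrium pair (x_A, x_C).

33.8125, 24.875

Firm A's profit: π = x_A(260 − 2(x_A + x_C)) − 75x_A.
∂π/∂x_A = 185 − 4x_A − 2x_C = 0, so x_A = 46.25 − 0.5x_C.
For C: ∂π/∂x_C = 192 − 5x_C − 2x_A = 0 ⇒ x_C = 38.4 − 0.4x_A.
Solving the two reaction functions simultaneously: (1 − (−0.5)(−0.4))x_A = 46.25 − 0.5·38.4, so 0.8x_A = 27.05 and x_A = 33.8125.
Then x_C = 38.4 − 0.4·33.8125 = 24.875.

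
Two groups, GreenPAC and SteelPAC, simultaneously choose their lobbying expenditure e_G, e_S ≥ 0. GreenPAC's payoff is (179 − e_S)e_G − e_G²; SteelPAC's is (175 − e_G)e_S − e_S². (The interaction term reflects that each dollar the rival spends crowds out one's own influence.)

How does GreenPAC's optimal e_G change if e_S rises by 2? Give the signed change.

-1

Expanding GreenPAC's payoff: 179e_G − e_Se_G − e_G².
∂π/∂e_G = 179 − e_S − 2e_G = 0, so e_G = 89.5 − 0.5e_S.
The reaction-function slope is −0.5, so a 2-unit rise in e_S moves e_G by −0.5 × 2 = −1. GreenPAC's best response falls — the actions are strategic substitutes.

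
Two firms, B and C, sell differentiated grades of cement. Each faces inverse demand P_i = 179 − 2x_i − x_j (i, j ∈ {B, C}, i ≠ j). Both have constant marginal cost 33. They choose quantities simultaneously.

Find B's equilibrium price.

91.4

Firm B's profit: π = x_B(179 − 2x_B − x_C) − 33x_B.
∂π/∂x_B = 146 − 4x_B − x_C = 0 ⇒ x_B = 36.5 − 0.25x_C.
The game is symmetric, so in equilibrium x_C = x_B: the reaction function gives 1.25x_B = 36.5, hence x_B = 29.2.
P_B = 179 − 2·29.2 − 29.2 = 91.4.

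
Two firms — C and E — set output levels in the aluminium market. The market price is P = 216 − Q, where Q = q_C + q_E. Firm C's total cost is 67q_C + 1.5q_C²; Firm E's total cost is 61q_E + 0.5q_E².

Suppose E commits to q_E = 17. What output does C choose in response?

Firm C's profit: π = q_C(216 − (q_C + q_E)) − 67q_C − 1.5q_C².
∂π/∂q_C = 149 − 5q_C − q_E = 0, so q_C = 29.8 − 0.2q_E.
At q_E = 17: q_C = 29.8 − 0.2·17 = 26.4.

26.4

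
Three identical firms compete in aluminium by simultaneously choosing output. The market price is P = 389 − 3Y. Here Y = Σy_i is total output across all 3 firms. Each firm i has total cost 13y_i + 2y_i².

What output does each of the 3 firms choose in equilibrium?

A representative firm's profit is π_i = y_i(389 − 3Y) − 13y_i − 2y_i², with Y = y_i + Σ_{j≠i} y_j.
First-order condition: 376 − 10y_i − 3Σ_{j≠i} y_j = 0.
With identical firms, set every y_j = y: then 376 − 10y − 6y = 0, i.e. y = 376/16 = 23.5.

23.5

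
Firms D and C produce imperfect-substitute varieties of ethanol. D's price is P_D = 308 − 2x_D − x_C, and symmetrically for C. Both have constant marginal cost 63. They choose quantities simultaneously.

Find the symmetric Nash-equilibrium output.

49

Firm D's profit: π = x_D(308 − 2x_D − x_C) − 63x_D.
∂π/∂x_D = 245 − 4x_D − x_C = 0 ⇒ x_D = 61.25 − 0.25x_C.
Setting x_D = x_C in the reaction function: x_D = 61.25 − 0.25x_D, so x_D = 61.25 / 1.25 = 49.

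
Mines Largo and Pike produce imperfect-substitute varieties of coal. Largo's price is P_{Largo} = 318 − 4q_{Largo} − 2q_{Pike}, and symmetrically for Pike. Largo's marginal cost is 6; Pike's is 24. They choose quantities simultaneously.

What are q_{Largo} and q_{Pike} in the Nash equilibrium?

31.8, 28.8

Mine Largo's profit: π = q_{Largo}(318 − 4q_{Largo} − 2q_{Pike}) − 6q_{Largo}.
∂π/∂q_{Largo} = 312 − 8q_{Largo} − 2q_{Pike} = 0 ⇒ q_{Largo} = 39 − 0.25q_{Pike}.
Similarly q_{Pike} = 36.75 − 0.25q_{Largo}.
Substituting the second reaction function into the first: q_{Largo} = 39 − 0.25(36.75 − 0.25q_{Largo}), which gives 0.9375q_{Largo} = 29.8125 ⇒ q_{Largo} = 31.8.
Then q_{Pike} = 36.75 − 0.25·31.8 = 28.8.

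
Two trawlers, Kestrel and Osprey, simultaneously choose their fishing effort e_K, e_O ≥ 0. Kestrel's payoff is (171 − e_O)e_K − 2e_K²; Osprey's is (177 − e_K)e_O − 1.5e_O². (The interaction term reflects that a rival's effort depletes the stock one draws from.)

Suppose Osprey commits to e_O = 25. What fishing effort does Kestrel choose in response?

36.5

Expanding Kestrel's payoff: 171e_K − e_Oe_K − 2e_K².
∂π/∂e_K = 171 − e_O − 4e_K = 0, so e_K = 42.75 − 0.25e_O.
At e_O = 25: e_K = 42.75 − 0.25·25 = 36.5.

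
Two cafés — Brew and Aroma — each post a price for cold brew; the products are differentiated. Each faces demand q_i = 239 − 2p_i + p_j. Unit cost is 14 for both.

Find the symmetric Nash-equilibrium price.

Brew's profit: π = (p_{Brew} − 14)(239 − 2p_{Brew} + p_{Aroma}).
∂π/∂p_{Brew} = 267 − 4p_{Brew} + p_{Aroma} = 0 ⇒ p_{Brew} = 66.75 + 0.25p_{Aroma}.
The game is symmetric, so in equilibrium p_{Aroma} = p_{Brew}: the reaction function gives 0.75p_{Brew} = 66.75, hence p_{Brew} = 89.

89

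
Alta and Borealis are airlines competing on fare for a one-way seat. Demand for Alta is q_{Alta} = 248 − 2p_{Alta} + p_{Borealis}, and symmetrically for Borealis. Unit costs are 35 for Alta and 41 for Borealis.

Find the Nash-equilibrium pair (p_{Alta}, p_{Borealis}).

106.8, 109.2

Alta's profit: π = (p_{Alta} − 35)(248 − 2p_{Alta} + p_{Borealis}).
∂π/∂p_{Alta} = 318 − 4p_{Alta} + p_{Borealis} = 0 ⇒ p_{Alta} = 79.5 + 0.25p_{Borealis}.
Similarly p_{Borealis} = 82.5 + 0.25p_{Alta}.
Plugging p_{Borealis} into Alta's best response: p_{Alta} = 79.5 + 0.25(82.5 + 0.25p_{Alta}) ⇒ 0.9375p_{Alta} = 100.125, so p_{Alta} = 106.8.
Then p_{Borealis} = 82.5 + 0.25·106.8 = 109.2.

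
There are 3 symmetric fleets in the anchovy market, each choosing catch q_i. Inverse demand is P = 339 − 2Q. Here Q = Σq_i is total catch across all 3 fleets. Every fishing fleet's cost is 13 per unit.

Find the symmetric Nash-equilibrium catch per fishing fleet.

40.75

A representative fishing fleet's profit is π_i = q_i(339 − 2Q) − 13q_i, with Q = q_i + Σ_{j≠i} q_j.
First-order condition: 326 − 4q_i − 2Σ_{j≠i} q_j = 0.
In a symmetric equilibrium every fishing fleet chooses the same q, so Σ_{j≠i} q_j = 2q. The condition becomes 326 − 8q = 0, giving q = 326/8 = 40.75.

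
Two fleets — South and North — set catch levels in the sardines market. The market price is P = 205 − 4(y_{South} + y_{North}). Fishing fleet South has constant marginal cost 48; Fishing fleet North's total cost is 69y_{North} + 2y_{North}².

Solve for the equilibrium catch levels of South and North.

16.75, 5.75

Fishing fleet South's profit: π = y_{South}(205 − 4(y_{South} + y_{North})) − 48y_{South}.
∂π/∂y_{South} = 157 − 8y_{South} − 4y_{North} = 0, so y_{South} = 19.625 − 0.5y_{North}.
For North: ∂π/∂y_{North} = 136 − 12y_{North} − 4y_{South} = 0 ⇒ y_{North} = 34/3 − (1/3)y_{South}.
Solving the two reaction functions simultaneously: (1 − (−0.5)(−1/3))y_{South} = 19.625 − 0.5·(34/3), so (5/6)y_{South} = 335/24 and y_{South} = 16.75.
Then y_{North} = 34/3 − (1/3)·16.75 = 5.75.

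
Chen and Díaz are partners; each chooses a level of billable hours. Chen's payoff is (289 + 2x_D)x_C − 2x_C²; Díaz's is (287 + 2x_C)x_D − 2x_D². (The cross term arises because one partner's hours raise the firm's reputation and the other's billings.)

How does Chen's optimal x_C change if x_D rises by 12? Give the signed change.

Expanding Chen's payoff: 289x_C + 2x_Dx_C − 2x_C².
∂π/∂x_C = 289 + 2x_D − 4x_C = 0, so x_C = 72.25 + 0.5x_D.
The reaction-function slope is 0.5, so a 12-unit rise in x_D moves x_C by 0.5 × 12 = 6. Chen's best response rises — the actions are strategic complements.

6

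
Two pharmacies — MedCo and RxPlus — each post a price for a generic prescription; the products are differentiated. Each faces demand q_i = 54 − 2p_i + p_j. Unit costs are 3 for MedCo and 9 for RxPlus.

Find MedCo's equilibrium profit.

633.68

MedCo's profit: π = (p_{MedCo} − 3)(54 − 2p_{MedCo} + p_{RxPlus}).
∂π/∂p_{MedCo} = 60 − 4p_{MedCo} + p_{RxPlus} = 0 ⇒ p_{MedCo} = 15 + 0.25p_{RxPlus}.
Similarly p_{RxPlus} = 18 + 0.25p_{MedCo}.
Plugging p_{RxPlus} into MedCo's best response: p_{MedCo} = 15 + 0.25(18 + 0.25p_{MedCo}) ⇒ 0.9375p_{MedCo} = 19.5, so p_{MedCo} = 20.8.
Then p_{RxPlus} = 18 + 0.25·20.8 = 23.2.
q_{MedCo} = 54 − 2·20.8 + 23.2 = 35.6.
Profit = (20.8 − 3)·35.6 = 633.68.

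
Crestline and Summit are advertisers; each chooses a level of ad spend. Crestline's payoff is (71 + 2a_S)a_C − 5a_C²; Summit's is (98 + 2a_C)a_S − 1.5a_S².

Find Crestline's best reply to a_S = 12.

Expanding Crestline's payoff: 71a_C + 2a_Sa_C − 5a_C².
∂π/∂a_C = 71 + 2a_S − 10a_C = 0, so a_C = 7.1 + 0.2a_S.
At a_S = 12: a_C = 7.1 + 0.2·12 = 9.5.

9.5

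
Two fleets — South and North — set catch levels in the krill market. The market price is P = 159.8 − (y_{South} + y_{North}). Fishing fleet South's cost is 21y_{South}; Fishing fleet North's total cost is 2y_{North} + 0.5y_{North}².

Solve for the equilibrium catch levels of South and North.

Fishing fleet South's profit: π = y_{South}(159.8 − (y_{South} + y_{North})) − 21y_{South}.
∂π/∂y_{South} = 138.8 − 2y_{South} − y_{North} = 0, so y_{South} = 69.4 − 0.5y_{North}.
For North: ∂π/∂y_{North} = 157.8 − 3y_{North} − y_{South} = 0 ⇒ y_{North} = 52.6 − (1/3)y_{South}.
Substituting the second reaction function into the first: y_{South} = 69.4 − 0.5(52.6 − (1/3)y_{South}), which gives (5/6)y_{South} = 43.1 ⇒ y_{South} = 51.72.
Then y_{North} = 52.6 − (1/3)·51.72 = 35.36.

51.72, 35.36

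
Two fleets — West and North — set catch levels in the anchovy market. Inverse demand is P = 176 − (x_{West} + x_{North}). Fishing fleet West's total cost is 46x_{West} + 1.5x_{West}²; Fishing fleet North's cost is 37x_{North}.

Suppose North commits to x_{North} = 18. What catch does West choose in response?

22.4

Fishing fleet West's profit: π = x_{West}(176 − (x_{West} + x_{North})) − 46x_{West} − 1.5x_{West}².
∂π/∂x_{West} = 130 − 5x_{West} − x_{North} = 0, so x_{West} = 26 − 0.2x_{North}.
At x_{North} = 18: x_{West} = 26 − 0.2·18 = 22.4.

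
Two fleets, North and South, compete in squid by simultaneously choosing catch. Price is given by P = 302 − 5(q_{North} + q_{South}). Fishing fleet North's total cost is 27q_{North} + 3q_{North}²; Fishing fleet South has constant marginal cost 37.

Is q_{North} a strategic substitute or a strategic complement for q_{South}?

strategic substitutes

Fishing fleet North's profit: π = q_{North}(302 − 5(q_{North} + q_{South})) − 27q_{North} − 3q_{North}².
∂π/∂q_{North} = 275 − 16q_{North} − 5q_{South} = 0, so q_{North} = 17.1875 − 0.3125q_{South}.
The best-response slope dq_{North}/dq_{South} = −0.3125 < 0: the reaction function is downward-sloping, so the choices are strategic substitutes.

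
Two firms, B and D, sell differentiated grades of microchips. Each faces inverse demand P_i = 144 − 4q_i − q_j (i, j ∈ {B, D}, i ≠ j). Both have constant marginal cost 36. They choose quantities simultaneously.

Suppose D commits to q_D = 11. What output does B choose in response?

Firm B's profit: π = q_B(144 − 4q_B − q_D) − 36q_B.
∂π/∂q_B = 108 − 8q_B − q_D = 0 ⇒ q_B = 13.5 − 0.125q_D.
At q_D = 11: q_B = 13.5 − 0.125·11 = 12.125.

12.125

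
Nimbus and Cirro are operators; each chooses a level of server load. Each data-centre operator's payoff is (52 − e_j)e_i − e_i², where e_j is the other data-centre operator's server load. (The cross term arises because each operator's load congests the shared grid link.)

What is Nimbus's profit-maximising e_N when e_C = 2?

25

Nimbus's payoff is (52 − e_C)e_N − e_N².
∂π/∂e_N = 52 − e_C − 2e_N = 0, so e_N = 26 − 0.5e_C.
At e_C = 2: e_N = 26 − 0.5·2 = 25.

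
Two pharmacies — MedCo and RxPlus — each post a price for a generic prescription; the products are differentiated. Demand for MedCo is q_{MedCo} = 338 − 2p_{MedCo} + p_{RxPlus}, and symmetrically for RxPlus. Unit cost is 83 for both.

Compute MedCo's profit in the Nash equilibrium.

14450

MedCo's profit: π = (p_{MedCo} − 83)(338 − 2p_{MedCo} + p_{RxPlus}).
∂π/∂p_{MedCo} = 504 − 4p_{MedCo} + p_{RxPlus} = 0 ⇒ p_{MedCo} = 126 + 0.25p_{RxPlus}.
By symmetry p_{RxPlus} = p_{MedCo}; substituting into the reaction function, 0.75p_{MedCo} = 126 and p_{MedCo} = 168.
q_{MedCo} = 338 − 2·168 + 168 = 170.
Profit = (168 − 83)·170 = 14450.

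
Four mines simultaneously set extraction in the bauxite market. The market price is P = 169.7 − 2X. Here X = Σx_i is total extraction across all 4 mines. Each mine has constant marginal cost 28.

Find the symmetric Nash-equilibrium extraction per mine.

A representative mine's profit is π_i = x_i(169.7 − 2X) − 28x_i, with X = x_i + Σ_{j≠i} x_j.
First-order condition: 141.7 − 4x_i − 2Σ_{j≠i} x_j = 0.
With identical mines, set every x_j = x: then 141.7 − 4x − 6x = 0, i.e. x = 141.7/10 = 14.17.

14.17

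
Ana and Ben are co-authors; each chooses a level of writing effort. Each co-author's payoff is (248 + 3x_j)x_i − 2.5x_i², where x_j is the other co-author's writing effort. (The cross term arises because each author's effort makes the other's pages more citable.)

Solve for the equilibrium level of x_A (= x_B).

124

Ana's payoff is (248 + 3x_B)x_A − 2.5x_A².
∂π/∂x_A = 248 + 3x_B − 5x_A = 0, so x_A = 49.6 + 0.6x_B.
The game is symmetric, so in equilibrium x_B = x_A: the reaction function gives 0.4x_A = 49.6, hence x_A = 124.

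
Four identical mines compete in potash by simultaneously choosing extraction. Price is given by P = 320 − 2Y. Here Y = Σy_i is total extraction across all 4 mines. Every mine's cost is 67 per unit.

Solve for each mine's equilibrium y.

A representative mine's profit is π_i = y_i(320 − 2Y) − 67y_i, with Y = y_i + Σ_{j≠i} y_j.
First-order condition: 253 − 4y_i − 2Σ_{j≠i} y_j = 0.
Imposing symmetry (y_j = y for all j) turns Σ_{j≠i} y_j into 3y, so 253 = 10y and y = 25.3.

25.3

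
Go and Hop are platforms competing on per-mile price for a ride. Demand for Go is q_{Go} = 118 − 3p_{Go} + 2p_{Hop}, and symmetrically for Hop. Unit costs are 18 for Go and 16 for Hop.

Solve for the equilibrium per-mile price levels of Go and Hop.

Go's profit: π = (p_{Go} − 18)(118 − 3p_{Go} + 2p_{Hop}).
∂π/∂p_{Go} = 172 − 6p_{Go} + 2p_{Hop} = 0 ⇒ p_{Go} = 86/3 + (1/3)p_{Hop}.
Similarly p_{Hop} = 83/3 + (1/3)p_{Go}.
Substituting the second reaction function into the first: p_{Go} = 86/3 + (1/3)(83/3 + (1/3)p_{Go}), which gives (8/9)p_{Go} = 341/9 ⇒ p_{Go} = 42.625.
Then p_{Hop} = 83/3 + (1/3)·42.625 = 41.875.

42.625, 41.875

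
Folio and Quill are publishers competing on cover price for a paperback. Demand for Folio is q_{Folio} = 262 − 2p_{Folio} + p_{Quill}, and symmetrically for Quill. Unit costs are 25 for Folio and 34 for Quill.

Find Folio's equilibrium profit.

12864.08

Folio's profit: π = (p_{Folio} − 25)(262 − 2p_{Folio} + p_{Quill}).
∂π/∂p_{Folio} = 312 − 4p_{Folio} + p_{Quill} = 0 ⇒ p_{Folio} = 78 + 0.25p_{Quill}.
Similarly p_{Quill} = 82.5 + 0.25p_{Folio}.
Plugging p_{Quill} into Folio's best response: p_{Folio} = 78 + 0.25(82.5 + 0.25p_{Folio}) ⇒ 0.9375p_{Folio} = 98.625, so p_{Folio} = 105.2.
Then p_{Quill} = 82.5 + 0.25·105.2 = 108.8.
q_{Folio} = 262 − 2·105.2 + 108.8 = 160.4.
Profit = (105.2 − 25)·160.4 = 12864.08.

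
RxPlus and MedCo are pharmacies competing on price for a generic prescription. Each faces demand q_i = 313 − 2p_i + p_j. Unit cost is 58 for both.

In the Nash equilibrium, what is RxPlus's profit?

RxPlus's profit: π = (p_{RxPlus} − 58)(313 − 2p_{RxPlus} + p_{MedCo}).
∂π/∂p_{RxPlus} = 429 − 4p_{RxPlus} + p_{MedCo} = 0 ⇒ p_{RxPlus} = 107.25 + 0.25p_{MedCo}.
Setting p_{RxPlus} = p_{MedCo} in the reaction function: p_{RxPlus} = 107.25 + 0.25p_{RxPlus}, so p_{RxPlus} = 107.25 / 0.75 = 143.
q_{RxPlus} = 313 − 2·143 + 143 = 170.
Profit = (143 − 58)·170 = 14450.

14450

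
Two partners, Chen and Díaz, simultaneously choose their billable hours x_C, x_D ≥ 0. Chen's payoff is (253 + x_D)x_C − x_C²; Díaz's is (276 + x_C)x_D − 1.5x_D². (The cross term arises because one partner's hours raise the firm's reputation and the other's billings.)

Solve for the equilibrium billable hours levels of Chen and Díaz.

Expanding Chen's payoff: 253x_C + x_Dx_C − x_C².
∂π/∂x_C = 253 + x_D − 2x_C = 0, so x_C = 126.5 + 0.5x_D.
Likewise for Díaz: x_D = 92 + (1/3)x_C.
Solving the two reaction functions simultaneously: (1 − (0.5)(1/3))x_C = 126.5 + 0.5·92, so (5/6)x_C = 172.5 and x_C = 207.
Then x_D = 92 + (1/3)·207 = 161.

207, 161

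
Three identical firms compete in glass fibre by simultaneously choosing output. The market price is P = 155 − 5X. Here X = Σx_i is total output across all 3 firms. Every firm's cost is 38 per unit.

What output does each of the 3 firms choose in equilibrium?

A representative firm's profit is π_i = x_i(155 − 5X) − 38x_i, with X = x_i + Σ_{j≠i} x_j.
First-order condition: 117 − 10x_i − 5Σ_{j≠i} x_j = 0.
Imposing symmetry (x_j = x for all j) turns Σ_{j≠i} x_j into 2x, so 117 = 20x and x = 5.85.

5.85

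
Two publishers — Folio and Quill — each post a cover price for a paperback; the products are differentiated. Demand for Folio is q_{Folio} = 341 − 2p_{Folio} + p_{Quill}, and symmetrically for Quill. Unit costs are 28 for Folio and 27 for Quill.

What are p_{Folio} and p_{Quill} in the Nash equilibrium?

132.2, 131.8

Folio's profit: π = (p_{Folio} − 28)(341 − 2p_{Folio} + p_{Quill}).
∂π/∂p_{Folio} = 397 − 4p_{Folio} + p_{Quill} = 0 ⇒ p_{Folio} = 99.25 + 0.25p_{Quill}.
Similarly p_{Quill} = 98.75 + 0.25p_{Folio}.
Solving the two reaction functions simultaneously: (1 − (0.25)(0.25))p_{Folio} = 99.25 + 0.25·98.75, so 0.9375p_{Folio} = 123.9375 and p_{Folio} = 132.2.
Then p_{Quill} = 98.75 + 0.25·132.2 = 131.8.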